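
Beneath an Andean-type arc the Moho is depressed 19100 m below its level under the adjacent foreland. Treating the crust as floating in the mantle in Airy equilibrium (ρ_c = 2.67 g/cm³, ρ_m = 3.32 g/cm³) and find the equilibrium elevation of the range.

Isostatic balance requires: ρ_c h = (ρ_m − ρ_c) r.
h = r (ρ_m − ρ_c) / ρ_c = 19100 m × (3.32 − 2.67) / 2.67 = 4650 m.

4650 m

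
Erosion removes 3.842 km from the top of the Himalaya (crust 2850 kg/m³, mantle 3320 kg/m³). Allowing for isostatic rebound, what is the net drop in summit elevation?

0.544 km

Rebound u = e ρ_c/ρ_m = 3.842 km × 2850/3320 = 3.298 km.
Net surface drop = e − u = 3.842 km − 3.298 km = e (ρ_m − ρ_c)/ρ_m = 0.544 km.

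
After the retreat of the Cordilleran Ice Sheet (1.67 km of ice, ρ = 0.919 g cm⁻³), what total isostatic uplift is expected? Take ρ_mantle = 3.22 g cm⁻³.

0.477 km

Removing the load lets mantle flow back in; uplift u satisfies ρ_ice t = ρ_m u.
u = t ρ_ice/ρ_m = 1.67 km × 0.919/3.22 = 0.477 km.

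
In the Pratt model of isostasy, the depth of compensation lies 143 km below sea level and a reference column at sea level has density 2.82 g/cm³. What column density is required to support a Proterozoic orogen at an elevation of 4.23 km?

Pratt balance: ρ_ref D = ρ (D + h).
ρ = ρ_ref D/(D + h) = 2.82 × 143 km/(143 km + 4.23 km) = 2.74 g/cm³.

2.74 g/cm³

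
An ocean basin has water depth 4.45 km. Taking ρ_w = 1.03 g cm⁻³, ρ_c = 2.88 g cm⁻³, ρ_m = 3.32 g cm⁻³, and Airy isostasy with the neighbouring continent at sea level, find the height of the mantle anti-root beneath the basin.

In Airy isostatic equilibrium: replacing crust with seawater at the top is compensated by replacing crust with mantle at the base: d (ρ_c − ρ_w) = a (ρ_m − ρ_c).
a = d (ρ_c − ρ_w)/(ρ_m − ρ_c) = 4.45 km × 1.85/0.44 = 18.7 km.

18.7 km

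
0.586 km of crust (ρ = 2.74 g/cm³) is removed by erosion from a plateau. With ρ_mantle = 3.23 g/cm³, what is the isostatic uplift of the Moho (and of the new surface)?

0.497 km

Unloading: uplift u = e ρ_c/ρ_m = 0.586 km × 2.74/3.23 = 0.497 km.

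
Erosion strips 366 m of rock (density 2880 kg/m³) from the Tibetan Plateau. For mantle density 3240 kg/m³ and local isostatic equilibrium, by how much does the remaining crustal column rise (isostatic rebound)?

Unloading: uplift u = e ρ_c/ρ_m = 366 m × 2880/3240 = 325 m.

325 m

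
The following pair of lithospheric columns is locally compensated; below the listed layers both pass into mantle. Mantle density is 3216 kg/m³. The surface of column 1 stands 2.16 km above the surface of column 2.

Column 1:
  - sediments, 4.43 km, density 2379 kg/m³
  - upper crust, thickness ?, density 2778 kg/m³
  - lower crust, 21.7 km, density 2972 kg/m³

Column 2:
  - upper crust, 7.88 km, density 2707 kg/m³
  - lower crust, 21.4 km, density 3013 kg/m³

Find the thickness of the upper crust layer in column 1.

14.4 km

Take the compensation level at the base of the deeper column (depth z_c below the surface of column 1) and equate Σ ρ_i t_i down to z_c; mantle fills any gap and the z_c terms cancel.
Column 1: 4.43×2379 + x×2778 + 21.7×2972 + (z_c − 26.13 − x)×3216
Column 2: 2.16×0 + 7.88×2707 + 21.4×3013 + (z_c − 2.16 − 29.28)×3216
The z_c×3216 term appears on both sides and cancels. Collect the known terms of each column as K = Σ(ρt)_known − 3216 × (depth of known layers): K_1 = 75031.37 − 3216×26.13 = −9002.71; K_2 = 85809.36 − 3216×(2.16 + 29.28) = −15301.68.
Balance: K_1 − x×(3216 − 2778) = K_2, so x = (K_1 − K_2)/(3216 − 2778) = 6298.97/438 = 14.4 km.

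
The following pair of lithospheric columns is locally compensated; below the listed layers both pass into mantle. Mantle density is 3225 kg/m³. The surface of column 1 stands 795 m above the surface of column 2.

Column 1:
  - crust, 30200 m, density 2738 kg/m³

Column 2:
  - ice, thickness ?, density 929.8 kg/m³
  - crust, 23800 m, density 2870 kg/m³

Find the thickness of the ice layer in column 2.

Take the compensation level at the base of the deeper column (depth z_c below the surface of column 1) and equate Σ ρ_i t_i down to z_c; mantle fills any gap and the z_c terms cancel.
Column 1: 30200×2738 + (z_c − 30200)×3225
Column 2: 795×0 + x×929.8 + 23800×2870 + (z_c − 795 − 23800 − x)×3225
The z_c×3225 term appears on both sides and cancels. Collect the known terms of each column as K = Σ(ρt)_known − 3225 × (depth of known layers): K_1 = 82687600 − 3225×30200 = −14707400; K_2 = 68306000 − 3225×(795 + 23800) = −11012875.
Balance: K_1 = K_2 − x×(3225 − 929.8), so x = (K_2 − K_1)/(3225 − 929.8) = 3694520/2295.2 = 1610 m.

1610 m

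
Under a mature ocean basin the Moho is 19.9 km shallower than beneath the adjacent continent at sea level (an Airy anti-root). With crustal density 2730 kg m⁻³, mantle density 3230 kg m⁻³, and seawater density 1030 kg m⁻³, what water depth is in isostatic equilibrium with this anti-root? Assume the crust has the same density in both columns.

5.85 km

Replacing a thickness d of crust by seawater at the top must be balanced by replacing crust with mantle at the base: d (ρ_c − ρ_w) = a (ρ_m − ρ_c).
d = a (ρ_m − ρ_c)/(ρ_c − ρ_w) = 19.9 km × 500/1700 = 5.85 km.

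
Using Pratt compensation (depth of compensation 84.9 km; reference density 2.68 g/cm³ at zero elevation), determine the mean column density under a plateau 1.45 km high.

Pratt balance: ρ_ref D = ρ (D + h).
ρ = ρ_ref D/(D + h) = 2.68 × 84.9 km/(84.9 km + 1.45 km) = 2.63 g/cm³.

2.63 g/cm³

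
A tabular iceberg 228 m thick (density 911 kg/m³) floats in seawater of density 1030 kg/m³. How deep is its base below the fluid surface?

Draft d = t ρ_obj/ρ_fluid = 228 m × 911/1030 = 202 m.

202 m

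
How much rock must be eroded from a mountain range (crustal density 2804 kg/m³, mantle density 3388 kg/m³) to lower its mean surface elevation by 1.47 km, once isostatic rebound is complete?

Net drop Δ = e − u = e − e ρ_c/ρ_m = e (ρ_m − ρ_c)/ρ_m.
e = Δ ρ_m/(ρ_m − ρ_c) = 1.47 km × 3388/584 = 8.53 km.

8.53 km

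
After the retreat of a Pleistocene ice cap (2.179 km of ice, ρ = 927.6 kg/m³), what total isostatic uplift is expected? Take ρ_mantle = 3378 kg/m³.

Removing the load lets mantle flow back in; uplift u satisfies ρ_ice t = ρ_m u.
u = t ρ_ice/ρ_m = 2.179 km × 927.6/3378 = 0.598 km.

0.598 km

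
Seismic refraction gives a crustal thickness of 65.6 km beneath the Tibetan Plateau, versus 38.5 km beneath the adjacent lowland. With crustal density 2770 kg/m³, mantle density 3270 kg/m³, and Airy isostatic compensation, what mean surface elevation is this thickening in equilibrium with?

4.14 km

Excess crust Δ = 65.6 km − 38.5 km = 27.1 km, split between elevation h and root r with h + r = Δ.
Airy balance ρ_c h = (ρ_m − ρ_c) r gives r = h ρ_c/(ρ_m − ρ_c), so h (1 + ρ_c/(ρ_m − ρ_c)) = Δ, i.e. h = Δ (ρ_m − ρ_c)/ρ_m.
h = 27.1 km × 500/3270 = 4.14 km.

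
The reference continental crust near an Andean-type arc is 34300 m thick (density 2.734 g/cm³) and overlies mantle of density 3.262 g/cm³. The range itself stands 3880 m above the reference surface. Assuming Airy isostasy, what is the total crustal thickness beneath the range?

58300 m

Root depth r = h ρ_c / (ρ_m − ρ_c) = 3880 m × 2.734 / 0.528 = 20090 m.
Total thickness = T + h + r = 34300 m + 3880 m + 20090 m = 58300 m.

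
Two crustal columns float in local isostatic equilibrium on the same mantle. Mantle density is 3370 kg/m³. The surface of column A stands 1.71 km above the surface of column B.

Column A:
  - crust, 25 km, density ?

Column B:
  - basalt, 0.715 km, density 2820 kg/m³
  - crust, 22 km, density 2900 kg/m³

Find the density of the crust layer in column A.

2710 kg/m³

Take the compensation level at the base of the deeper column (depth z_c below the surface of column A) and equate Σ ρ_i t_i down to z_c; mantle fills any gap and the z_c terms cancel.
Column A: 25×ρ + (z_c − 25)×3370
Column B: 1.71×0 + 0.715×2820 + 22×2900 + (z_c − 1.71 − 22.715)×3370
The z_c×3370 term appears on both sides and cancels. Collect the known terms of each column as K = Σ(ρt)_known − 3370 × (depth of known layers): K_A = 0 − 3370×25 = −84250; K_B = 65816.3 − 3370×(1.71 + 22.715) = −16495.95.
Balance: K_A + 25×ρ = K_B, so ρ = (K_B − K_A)/25 = 67754.1/25 = 2710 kg/m³.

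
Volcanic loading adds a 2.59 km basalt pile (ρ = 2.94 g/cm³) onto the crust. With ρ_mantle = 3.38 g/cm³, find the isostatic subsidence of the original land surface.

Subaerial loading: s = t ρ_load / ρ_m.
s = 2.59 km × 2.94/3.38 = 2.25 km.

2.25 km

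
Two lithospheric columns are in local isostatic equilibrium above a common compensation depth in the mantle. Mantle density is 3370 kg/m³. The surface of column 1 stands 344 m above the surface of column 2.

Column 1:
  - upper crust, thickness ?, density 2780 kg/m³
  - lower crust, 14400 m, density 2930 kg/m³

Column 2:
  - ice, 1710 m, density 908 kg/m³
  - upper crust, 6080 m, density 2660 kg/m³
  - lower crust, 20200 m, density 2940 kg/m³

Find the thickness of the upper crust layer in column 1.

20400 m

Take the compensation level at the base of the deeper column (depth z_c below the surface of column 1) and equate Σ ρ_i t_i down to z_c; mantle fills any gap and the z_c terms cancel.
Column 1: x×2780 + 14400×2930 + (z_c − 14400 − x)×3370
Column 2: 344×0 + 1710×908 + 6080×2660 + 20200×2940 + (z_c − 344 − 27990)×3370
The z_c×3370 term appears on both sides and cancels. Collect the known terms of each column as K = Σ(ρt)_known − 3370 × (depth of known layers): K_1 = 42192000 − 3370×14400 = −6336000; K_2 = 77113480 − 3370×(344 + 27990) = −18372100.
Balance: K_1 − x×(3370 − 2780) = K_2, so x = (K_1 − K_2)/(3370 − 2780) = 12036100/590 = 20400 m.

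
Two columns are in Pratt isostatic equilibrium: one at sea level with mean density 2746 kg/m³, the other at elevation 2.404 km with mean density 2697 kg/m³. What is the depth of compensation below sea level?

132 km

ρ_ref D = ρ (D + h) → D (ρ_ref − ρ) = ρ h.
D = ρ h/(ρ_ref − ρ) = 2697 × 2.404 km/(2746 − 2697) = 132 km.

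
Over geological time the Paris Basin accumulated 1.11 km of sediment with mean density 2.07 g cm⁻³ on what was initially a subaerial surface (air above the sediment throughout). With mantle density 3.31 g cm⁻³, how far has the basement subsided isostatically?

Subaerial load: s = t ρ_sed / ρ_m = 1.11 km × 2.07/3.31 = 0.694 km.

0.694 km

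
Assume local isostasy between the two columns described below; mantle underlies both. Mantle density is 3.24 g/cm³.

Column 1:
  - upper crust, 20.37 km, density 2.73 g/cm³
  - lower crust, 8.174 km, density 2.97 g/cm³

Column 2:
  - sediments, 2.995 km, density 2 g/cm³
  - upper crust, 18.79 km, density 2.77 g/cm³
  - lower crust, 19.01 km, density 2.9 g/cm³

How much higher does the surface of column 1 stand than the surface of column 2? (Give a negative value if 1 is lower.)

For any compensation level in the mantle, the mantle terms cancel and isostasy reduces to e = (Σt_1 − Σt_2) − (Σ(ρt)_1 − Σ(ρt)_2) / ρ_m.
Σt_1 = 28.544 km; Σt_2 = 40.795 km; Σ(ρt)_1 = 79.88688; Σ(ρt)_2 = 113.1673 (in km·g/cm³).
e = (28.544 − 40.795) − (79.88688 − 113.1673) / 3.24 = −1.98 km.

−1.98 km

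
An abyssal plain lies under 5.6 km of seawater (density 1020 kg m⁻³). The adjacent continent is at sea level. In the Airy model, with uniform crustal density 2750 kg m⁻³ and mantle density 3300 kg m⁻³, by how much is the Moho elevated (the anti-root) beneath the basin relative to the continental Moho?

17.6 km

For local isostatic compensation: replacing crust with seawater at the top is compensated by replacing crust with mantle at the base: d (ρ_c − ρ_w) = a (ρ_m − ρ_c).
a = d (ρ_c − ρ_w)/(ρ_m − ρ_c) = 5.6 km × 1730/550 = 17.6 km.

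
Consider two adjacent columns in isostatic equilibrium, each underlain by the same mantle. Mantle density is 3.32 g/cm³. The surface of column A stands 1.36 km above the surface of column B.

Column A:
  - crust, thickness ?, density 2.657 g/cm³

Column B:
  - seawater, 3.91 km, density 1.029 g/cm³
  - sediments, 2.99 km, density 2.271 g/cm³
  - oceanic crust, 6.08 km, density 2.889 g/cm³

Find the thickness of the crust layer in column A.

Take the compensation level at the base of the deeper column (depth z_c below the surface of column A) and equate Σ ρ_i t_i down to z_c; mantle fills any gap and the z_c terms cancel.
Column A: x×2.657 + (z_c − 0 − x)×3.32
Column B: 1.36×0 + 3.91×1.029 + 2.99×2.271 + 6.08×2.889 + (z_c − 1.36 − 12.98)×3.32
The z_c×3.32 term appears on both sides and cancels. Collect the known terms of each column as K = Σ(ρt)_known − 3.32 × (depth of known layers): K_A = 0 − 3.32×0 = 0; K_B = 28.3788 − 3.32×(1.36 + 12.98) = −19.23.
Balance: K_A − x×(3.32 − 2.657) = K_B, so x = (K_A − K_B)/(3.32 − 2.657) = 19.23/0.663 = 29 km.

29 km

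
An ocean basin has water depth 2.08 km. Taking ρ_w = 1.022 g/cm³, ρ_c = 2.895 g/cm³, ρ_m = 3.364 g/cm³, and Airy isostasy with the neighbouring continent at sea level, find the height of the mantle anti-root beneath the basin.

8.31 km

Balancing pressure at the compensation depth: replacing crust with seawater at the top is compensated by replacing crust with mantle at the base: d (ρ_c − ρ_w) = a (ρ_m − ρ_c).
a = d (ρ_c − ρ_w)/(ρ_m − ρ_c) = 2.08 km × 1.873/0.469 = 8.31 km.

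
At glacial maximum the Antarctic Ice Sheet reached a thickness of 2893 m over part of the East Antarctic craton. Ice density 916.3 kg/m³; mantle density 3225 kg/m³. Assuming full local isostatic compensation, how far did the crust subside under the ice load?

822 m

For local isostatic compensation: the ice load ρ_ice t is balanced by mantle displaced below, ρ_m s.
s = t ρ_ice / ρ_m = 2893 m × 916.3/3225 = 822 m.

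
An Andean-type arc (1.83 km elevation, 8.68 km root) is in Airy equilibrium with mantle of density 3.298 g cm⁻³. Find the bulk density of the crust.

ρ_c h = (ρ_m − ρ_c) r → ρ_c (h + r) = ρ_m r → ρ_c = ρ_m r / (h + r).
ρ_c = 3.298 × 8.68 km / (1.83 km + 8.68 km) = 2.72 g cm⁻³.

2.72 g cm⁻³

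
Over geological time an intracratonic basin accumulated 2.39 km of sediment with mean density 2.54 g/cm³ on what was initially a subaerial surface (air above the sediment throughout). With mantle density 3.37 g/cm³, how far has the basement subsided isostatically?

Subaerial load: s = t ρ_sed / ρ_m = 2.39 km × 2.54/3.37 = 1.8 km.

1.8 km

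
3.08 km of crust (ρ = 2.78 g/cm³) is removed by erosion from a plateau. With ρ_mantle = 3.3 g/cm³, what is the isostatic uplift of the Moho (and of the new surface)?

2.59 km

Unloading: uplift u = e ρ_c/ρ_m = 3.08 km × 2.78/3.3 = 2.59 km.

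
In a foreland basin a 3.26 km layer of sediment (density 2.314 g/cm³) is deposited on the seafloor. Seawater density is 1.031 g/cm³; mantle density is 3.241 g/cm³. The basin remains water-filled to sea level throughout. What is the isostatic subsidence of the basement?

1.89 km

Submarine loading: the sediment displaces seawater, and the subsidence is in turn flooded, so s (ρ_m − ρ_w) = t (ρ_sed − ρ_w).
s = 3.26 km × (2.314 − 1.031) / (3.241 − 1.031) = 1.89 km.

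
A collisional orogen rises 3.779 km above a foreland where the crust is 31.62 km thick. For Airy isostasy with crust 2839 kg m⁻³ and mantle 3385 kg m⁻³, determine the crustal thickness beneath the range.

55 km

Root depth r = h ρ_c / (ρ_m − ρ_c) = 3.779 km × 2839 / 546 = 19.65 km.
Total thickness = T + h + r = 31.62 km + 3.779 km + 19.65 km = 55 km.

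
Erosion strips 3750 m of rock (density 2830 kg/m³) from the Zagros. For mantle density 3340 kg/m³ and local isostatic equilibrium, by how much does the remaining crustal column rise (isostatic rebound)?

Unloading: uplift u = e ρ_c/ρ_m = 3750 m × 2830/3340 = 3180 m.

3180 m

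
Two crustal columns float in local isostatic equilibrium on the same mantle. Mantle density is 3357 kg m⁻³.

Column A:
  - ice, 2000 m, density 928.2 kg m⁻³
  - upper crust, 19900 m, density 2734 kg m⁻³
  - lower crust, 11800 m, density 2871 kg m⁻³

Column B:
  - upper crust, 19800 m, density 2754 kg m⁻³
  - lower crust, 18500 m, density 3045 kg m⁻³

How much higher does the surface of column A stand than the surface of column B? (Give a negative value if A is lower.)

For any compensation level in the mantle, the mantle terms cancel and isostasy reduces to e = (Σt_A − Σt_B) − (Σ(ρt)_A − Σ(ρt)_B) / ρ_m.
Σt_A = 33700 m; Σt_B = 38300 m; Σ(ρt)_A = 90140800; Σ(ρt)_B = 110861700 (in m·kg m⁻³).
e = (33700 − 38300) − (90140800 − 110861700) / 3357 = 1570 m.

1570 m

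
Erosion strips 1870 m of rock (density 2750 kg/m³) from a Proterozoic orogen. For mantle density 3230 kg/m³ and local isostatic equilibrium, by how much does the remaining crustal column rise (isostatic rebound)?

Unloading: uplift u = e ρ_c/ρ_m = 1870 m × 2750/3230 = 1590 m.

1590 m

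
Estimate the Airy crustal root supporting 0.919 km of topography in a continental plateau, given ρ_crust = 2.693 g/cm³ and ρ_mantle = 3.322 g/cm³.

Equating mass per unit area of the two columns: the weight of the topography is balanced by the buoyancy of the root, ρ_c h = (ρ_m − ρ_c) r.
r = h · ρ_c / (ρ_m − ρ_c) = 0.919 km × 2.693 / (3.322 − 2.693) = 3.93 km.

3.93 km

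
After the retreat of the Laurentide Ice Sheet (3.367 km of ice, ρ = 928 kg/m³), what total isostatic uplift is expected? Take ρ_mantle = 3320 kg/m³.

Removing the load lets mantle flow back in; uplift u satisfies ρ_ice t = ρ_m u.
u = t ρ_ice/ρ_m = 3.367 km × 928/3320 = 0.941 km.

0.941 km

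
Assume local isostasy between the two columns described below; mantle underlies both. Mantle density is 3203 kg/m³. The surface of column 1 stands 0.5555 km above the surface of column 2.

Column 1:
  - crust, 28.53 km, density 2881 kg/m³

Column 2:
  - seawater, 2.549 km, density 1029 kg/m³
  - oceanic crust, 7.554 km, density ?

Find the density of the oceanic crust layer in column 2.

Take the compensation level at the base of the deeper column (depth z_c below the surface of column 1) and equate Σ ρ_i t_i down to z_c; mantle fills any gap and the z_c terms cancel.
Column 1: 28.53×2881 + (z_c − 28.53)×3203
Column 2: 0.5555×0 + 2.549×1029 + 7.554×ρ + (z_c − 0.5555 − 10.103)×3203
The z_c×3203 term appears on both sides and cancels. Collect the known terms of each column as K = Σ(ρt)_known − 3203 × (depth of known layers): K_1 = 82194.93 − 3203×28.53 = −9186.66; K_2 = 2622.921 − 3203×(0.5555 + 10.103) = −31516.2545.
Balance: K_1 = K_2 + 7.554×ρ, so ρ = (K_1 − K_2)/7.554 = 22329.6/7.554 = 2960 kg/m³.

2960 kg/m³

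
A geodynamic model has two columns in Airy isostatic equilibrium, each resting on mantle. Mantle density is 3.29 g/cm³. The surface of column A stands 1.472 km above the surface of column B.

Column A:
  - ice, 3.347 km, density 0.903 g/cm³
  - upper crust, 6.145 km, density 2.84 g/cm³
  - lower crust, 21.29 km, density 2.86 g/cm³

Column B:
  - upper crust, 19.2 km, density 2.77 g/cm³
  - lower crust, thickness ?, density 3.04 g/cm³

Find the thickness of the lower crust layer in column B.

20.3 km

Take the compensation level at the base of the deeper column (depth z_c below the surface of column A) and equate Σ ρ_i t_i down to z_c; mantle fills any gap and the z_c terms cancel.
Column A: 3.347×0.903 + 6.145×2.84 + 21.29×2.86 + (z_c − 30.782)×3.29
Column B: 1.472×0 + 19.2×2.77 + x×3.04 + (z_c − 1.472 − 19.2 − x)×3.29
The z_c×3.29 term appears on both sides and cancels. Collect the known terms of each column as K = Σ(ρt)_known − 3.29 × (depth of known layers): K_A = 81.363541 − 3.29×30.782 = −19.909239; K_B = 53.184 − 3.29×(1.472 + 19.2) = −14.82688.
Balance: K_A = K_B − x×(3.29 − 3.04), so x = (K_B − K_A)/(3.29 − 3.04) = 5.08236/0.25 = 20.3 km.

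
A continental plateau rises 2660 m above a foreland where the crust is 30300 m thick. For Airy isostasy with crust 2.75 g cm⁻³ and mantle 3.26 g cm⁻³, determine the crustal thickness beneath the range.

47300 m

Root depth r = h ρ_c / (ρ_m − ρ_c) = 2660 m × 2.75 / 0.51 = 14340 m.
Total thickness = T + h + r = 30300 m + 2660 m + 14340 m = 47300 m.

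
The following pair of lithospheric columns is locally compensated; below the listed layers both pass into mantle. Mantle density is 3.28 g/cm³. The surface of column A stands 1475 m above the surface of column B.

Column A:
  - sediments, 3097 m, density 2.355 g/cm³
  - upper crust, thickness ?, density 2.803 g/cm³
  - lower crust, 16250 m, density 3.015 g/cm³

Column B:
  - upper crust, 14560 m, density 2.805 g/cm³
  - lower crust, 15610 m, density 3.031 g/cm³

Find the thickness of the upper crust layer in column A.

17800 m

Take the compensation level at the base of the deeper column (depth z_c below the surface of column A) and equate Σ ρ_i t_i down to z_c; mantle fills any gap and the z_c terms cancel.
Column A: 3097×2.355 + x×2.803 + 16250×3.015 + (z_c − 19347 − x)×3.28
Column B: 1475×0 + 14560×2.805 + 15610×3.031 + (z_c − 1475 − 30170)×3.28
The z_c×3.28 term appears on both sides and cancels. Collect the known terms of each column as K = Σ(ρt)_known − 3.28 × (depth of known layers): K_A = 56287.185 − 3.28×19347 = −7170.975; K_B = 88154.71 − 3.28×(1475 + 30170) = −15640.89.
Balance: K_A − x×(3.28 − 2.803) = K_B, so x = (K_A − K_B)/(3.28 − 2.803) = 8469.92/0.477 = 17800 m.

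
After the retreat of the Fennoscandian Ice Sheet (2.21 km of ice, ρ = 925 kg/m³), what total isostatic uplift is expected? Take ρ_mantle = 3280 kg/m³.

0.623 km

Removing the load lets mantle flow back in; uplift u satisfies ρ_ice t = ρ_m u.
u = t ρ_ice/ρ_m = 2.21 km × 925/3280 = 0.623 km.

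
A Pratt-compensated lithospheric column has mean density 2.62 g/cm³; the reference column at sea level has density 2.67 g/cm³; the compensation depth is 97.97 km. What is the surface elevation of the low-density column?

1.87 km

ρ_ref D = ρ (D + h) → h = D (ρ_ref − ρ)/ρ.
h = 97.97 km × (2.67 − 2.62)/2.62 = 1.87 km.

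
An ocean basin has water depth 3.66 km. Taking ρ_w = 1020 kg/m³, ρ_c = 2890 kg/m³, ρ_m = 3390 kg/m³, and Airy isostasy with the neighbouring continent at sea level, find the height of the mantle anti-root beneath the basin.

13.7 km

By Archimedes' principle applied to the lithosphere: replacing crust with seawater at the top is compensated by replacing crust with mantle at the base: d (ρ_c − ρ_w) = a (ρ_m − ρ_c).
a = d (ρ_c − ρ_w)/(ρ_m − ρ_c) = 3.66 km × 1870/500 = 13.7 km.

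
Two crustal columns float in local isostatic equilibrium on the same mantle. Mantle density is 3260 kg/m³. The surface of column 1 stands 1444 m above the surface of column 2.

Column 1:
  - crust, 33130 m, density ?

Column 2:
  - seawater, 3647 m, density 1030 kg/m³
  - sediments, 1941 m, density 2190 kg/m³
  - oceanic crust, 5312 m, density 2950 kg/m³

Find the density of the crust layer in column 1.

Take the compensation level at the base of the deeper column (depth z_c below the surface of column 1) and equate Σ ρ_i t_i down to z_c; mantle fills any gap and the z_c terms cancel.
Column 1: 33130×ρ + (z_c − 33130)×3260
Column 2: 1444×0 + 3647×1030 + 1941×2190 + 5312×2950 + (z_c − 1444 − 10900)×3260
The z_c×3260 term appears on both sides and cancels. Collect the known terms of each column as K = Σ(ρt)_known − 3260 × (depth of known layers): K_1 = 0 − 3260×33130 = −108003800; K_2 = 23677600 − 3260×(1444 + 10900) = −16563840.
Balance: K_1 + 33130×ρ = K_2, so ρ = (K_2 − K_1)/33130 = 91440000/33130 = 2760 kg/m³.

2760 kg/m³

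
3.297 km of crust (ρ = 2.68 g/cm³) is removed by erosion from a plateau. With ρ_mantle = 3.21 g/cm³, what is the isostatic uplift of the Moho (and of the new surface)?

Unloading: uplift u = e ρ_c/ρ_m = 3.297 km × 2.68/3.21 = 2.75 km.

2.75 km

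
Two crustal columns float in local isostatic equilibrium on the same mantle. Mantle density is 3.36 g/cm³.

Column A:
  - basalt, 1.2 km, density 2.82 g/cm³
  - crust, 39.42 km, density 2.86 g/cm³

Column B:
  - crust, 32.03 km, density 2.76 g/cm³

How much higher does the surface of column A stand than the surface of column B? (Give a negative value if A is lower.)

0.339 km

For any compensation level in the mantle, the mantle terms cancel and isostasy reduces to e = (Σt_A − Σt_B) − (Σ(ρt)_A − Σ(ρt)_B) / ρ_m.
Σt_A = 40.62 km; Σt_B = 32.03 km; Σ(ρt)_A = 116.1252; Σ(ρt)_B = 88.4028 (in km·g/cm³).
e = (40.62 − 32.03) − (116.1252 − 88.4028) / 3.36 = 0.339 km.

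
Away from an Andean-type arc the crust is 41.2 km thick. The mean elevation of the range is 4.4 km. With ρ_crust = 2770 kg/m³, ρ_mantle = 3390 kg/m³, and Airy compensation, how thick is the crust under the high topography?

Root depth r = h ρ_c / (ρ_m − ρ_c) = 4.4 km × 2770 / 620 = 19.66 km.
Total thickness = T + h + r = 41.2 km + 4.4 km + 19.66 km = 65.3 km.

65.3 km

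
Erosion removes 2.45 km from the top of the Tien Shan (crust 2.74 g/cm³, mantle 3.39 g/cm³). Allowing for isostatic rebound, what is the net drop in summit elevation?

0.47 km

Rebound u = e ρ_c/ρ_m = 2.45 km × 2.74/3.39 = 1.98 km.
Net surface drop = e − u = 2.45 km − 1.98 km = e (ρ_m − ρ_c)/ρ_m = 0.47 km.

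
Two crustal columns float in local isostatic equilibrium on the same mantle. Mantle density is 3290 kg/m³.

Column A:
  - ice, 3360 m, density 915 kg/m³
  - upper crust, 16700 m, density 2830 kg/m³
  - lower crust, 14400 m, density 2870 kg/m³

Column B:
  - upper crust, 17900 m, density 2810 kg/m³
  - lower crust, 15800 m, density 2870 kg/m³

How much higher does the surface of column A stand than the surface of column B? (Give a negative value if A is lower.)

1970 m

For any compensation level in the mantle, the mantle terms cancel and isostasy reduces to e = (Σt_A − Σt_B) − (Σ(ρt)_A − Σ(ρt)_B) / ρ_m.
Σt_A = 34460 m; Σt_B = 33700 m; Σ(ρt)_A = 91663400; Σ(ρt)_B = 95645000 (in m·kg/m³).
e = (34460 − 33700) − (91663400 − 95645000) / 3290 = 1970 m.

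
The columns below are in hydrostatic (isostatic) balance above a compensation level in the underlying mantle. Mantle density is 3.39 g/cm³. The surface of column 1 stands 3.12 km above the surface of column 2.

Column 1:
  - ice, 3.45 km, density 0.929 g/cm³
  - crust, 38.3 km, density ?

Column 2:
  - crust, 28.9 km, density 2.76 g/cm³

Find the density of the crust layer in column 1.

2.86 g/cm³

Take the compensation level at the base of the deeper column (depth z_c below the surface of column 1) and equate Σ ρ_i t_i down to z_c; mantle fills any gap and the z_c terms cancel.
Column 1: 3.45×0.929 + 38.3×ρ + (z_c − 41.75)×3.39
Column 2: 3.12×0 + 28.9×2.76 + (z_c − 3.12 − 28.9)×3.39
The z_c×3.39 term appears on both sides and cancels. Collect the known terms of each column as K = Σ(ρt)_known − 3.39 × (depth of known layers): K_1 = 3.20505 − 3.39×41.75 = −138.32745; K_2 = 79.764 − 3.39×(3.12 + 28.9) = −28.7838.
Balance: K_1 + 38.3×ρ = K_2, so ρ = (K_2 − K_1)/38.3 = 109.544/38.3 = 2.86 g/cm³.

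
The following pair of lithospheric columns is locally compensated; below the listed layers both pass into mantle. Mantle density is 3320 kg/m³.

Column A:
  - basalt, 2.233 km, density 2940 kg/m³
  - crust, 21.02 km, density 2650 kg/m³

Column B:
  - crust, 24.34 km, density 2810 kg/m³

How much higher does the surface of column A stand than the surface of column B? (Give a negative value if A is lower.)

For any compensation level in the mantle, the mantle terms cancel and isostasy reduces to e = (Σt_A − Σt_B) − (Σ(ρt)_A − Σ(ρt)_B) / ρ_m.
Σt_A = 23.253 km; Σt_B = 24.34 km; Σ(ρt)_A = 62268.02; Σ(ρt)_B = 68395.4 (in km·kg/m³).
e = (23.253 − 24.34) − (62268.02 − 68395.4) / 3320 = 0.759 km.

0.759 km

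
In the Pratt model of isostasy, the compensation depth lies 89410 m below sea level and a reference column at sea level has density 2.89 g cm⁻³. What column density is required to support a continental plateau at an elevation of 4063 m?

2.76 g cm⁻³

Pratt balance: ρ_ref D = ρ (D + h).
ρ = ρ_ref D/(D + h) = 2.89 × 89410 m/(89410 m + 4063 m) = 2.76 g cm⁻³.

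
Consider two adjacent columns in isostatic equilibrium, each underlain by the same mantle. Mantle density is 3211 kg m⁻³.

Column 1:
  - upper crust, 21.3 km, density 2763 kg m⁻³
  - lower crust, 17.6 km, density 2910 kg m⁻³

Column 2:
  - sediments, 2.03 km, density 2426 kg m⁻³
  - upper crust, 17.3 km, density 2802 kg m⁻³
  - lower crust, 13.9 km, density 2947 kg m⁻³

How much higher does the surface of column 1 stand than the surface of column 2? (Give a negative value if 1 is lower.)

For any compensation level in the mantle, the mantle terms cancel and isostasy reduces to e = (Σt_1 − Σt_2) − (Σ(ρt)_1 − Σ(ρt)_2) / ρ_m.
Σt_1 = 38.9 km; Σt_2 = 33.23 km; Σ(ρt)_1 = 110067.9; Σ(ρt)_2 = 94362.68 (in km·kg m⁻³).
e = (38.9 − 33.23) − (110067.9 − 94362.68) / 3211 = 0.779 km.

0.779 km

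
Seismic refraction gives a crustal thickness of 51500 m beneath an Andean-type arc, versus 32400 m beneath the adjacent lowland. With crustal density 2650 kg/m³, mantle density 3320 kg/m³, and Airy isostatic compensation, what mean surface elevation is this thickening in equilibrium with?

3850 m

Excess crust Δ = 51500 m − 32400 m = 19100 m, split between elevation h and root r with h + r = Δ.
Airy balance ρ_c h = (ρ_m − ρ_c) r gives r = h ρ_c/(ρ_m − ρ_c), so h (1 + ρ_c/(ρ_m − ρ_c)) = Δ, i.e. h = Δ (ρ_m − ρ_c)/ρ_m.
h = 19100 m × 670/3320 = 3850 m.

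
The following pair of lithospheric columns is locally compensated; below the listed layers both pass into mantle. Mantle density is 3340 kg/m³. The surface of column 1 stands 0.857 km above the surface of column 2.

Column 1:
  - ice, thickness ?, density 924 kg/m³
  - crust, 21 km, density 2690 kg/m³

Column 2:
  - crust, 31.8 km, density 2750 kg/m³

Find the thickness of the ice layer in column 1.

3.3 km

Take the compensation level at the base of the deeper column (depth z_c below the surface of column 1) and equate Σ ρ_i t_i down to z_c; mantle fills any gap and the z_c terms cancel.
Column 1: x×924 + 21×2690 + (z_c − 21 − x)×3340
Column 2: 0.857×0 + 31.8×2750 + (z_c − 0.857 − 31.8)×3340
The z_c×3340 term appears on both sides and cancels. Collect the known terms of each column as K = Σ(ρt)_known − 3340 × (depth of known layers): K_1 = 56490 − 3340×21 = −13650; K_2 = 87450 − 3340×(0.857 + 31.8) = −21624.38.
Balance: K_1 − x×(3340 − 924) = K_2, so x = (K_1 − K_2)/(3340 − 924) = 7974.38/2416 = 3.3 km.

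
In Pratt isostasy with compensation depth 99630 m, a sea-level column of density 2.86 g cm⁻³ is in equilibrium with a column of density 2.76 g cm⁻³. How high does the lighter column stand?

ρ_ref D = ρ (D + h) → h = D (ρ_ref − ρ)/ρ.
h = 99630 m × (2.86 − 2.76)/2.76 = 3610 m.

3610 m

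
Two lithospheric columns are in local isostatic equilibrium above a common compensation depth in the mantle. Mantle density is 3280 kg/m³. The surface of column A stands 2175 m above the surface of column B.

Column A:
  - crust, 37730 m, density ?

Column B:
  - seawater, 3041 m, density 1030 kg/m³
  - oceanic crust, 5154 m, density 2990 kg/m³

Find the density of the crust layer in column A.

Take the compensation level at the base of the deeper column (depth z_c below the surface of column A) and equate Σ ρ_i t_i down to z_c; mantle fills any gap and the z_c terms cancel.
Column A: 37730×ρ + (z_c − 37730)×3280
Column B: 2175×0 + 3041×1030 + 5154×2990 + (z_c − 2175 − 8195)×3280
The z_c×3280 term appears on both sides and cancels. Collect the known terms of each column as K = Σ(ρt)_known − 3280 × (depth of known layers): K_A = 0 − 3280×37730 = −123754400; K_B = 18542690 − 3280×(2175 + 8195) = −15470910.
Balance: K_A + 37730×ρ = K_B, so ρ = (K_B − K_A)/37730 = 108283000/37730 = 2870 kg/m³.

2870 kg/m³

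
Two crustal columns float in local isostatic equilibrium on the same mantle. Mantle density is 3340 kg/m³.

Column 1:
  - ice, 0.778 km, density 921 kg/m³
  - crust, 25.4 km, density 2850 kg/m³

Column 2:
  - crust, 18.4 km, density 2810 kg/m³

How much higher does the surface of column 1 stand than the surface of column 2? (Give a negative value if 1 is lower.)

1.37 km

For any compensation level in the mantle, the mantle terms cancel and isostasy reduces to e = (Σt_1 − Σt_2) − (Σ(ρt)_1 − Σ(ρt)_2) / ρ_m.
Σt_1 = 26.178 km; Σt_2 = 18.4 km; Σ(ρt)_1 = 73106.538; Σ(ρt)_2 = 51704 (in km·kg/m³).
e = (26.178 − 18.4) − (73106.538 − 51704) / 3340 = 1.37 km.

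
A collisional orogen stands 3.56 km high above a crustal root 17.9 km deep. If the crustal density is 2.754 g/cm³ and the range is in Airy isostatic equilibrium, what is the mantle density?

3.3 g/cm³

Airy balance: ρ_c h = (ρ_m − ρ_c) r → ρ_m = ρ_c (1 + h/r).
ρ_m = 2.754 × (1 + 3.56 km/17.9 km) = 3.3 g/cm³.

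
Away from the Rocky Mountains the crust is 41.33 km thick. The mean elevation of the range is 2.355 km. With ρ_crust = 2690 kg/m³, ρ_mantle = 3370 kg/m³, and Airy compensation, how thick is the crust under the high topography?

53 km

Root depth r = h ρ_c / (ρ_m − ρ_c) = 2.355 km × 2690 / 680 = 9.316 km.
Total thickness = T + h + r = 41.33 km + 2.355 km + 9.316 km = 53 km.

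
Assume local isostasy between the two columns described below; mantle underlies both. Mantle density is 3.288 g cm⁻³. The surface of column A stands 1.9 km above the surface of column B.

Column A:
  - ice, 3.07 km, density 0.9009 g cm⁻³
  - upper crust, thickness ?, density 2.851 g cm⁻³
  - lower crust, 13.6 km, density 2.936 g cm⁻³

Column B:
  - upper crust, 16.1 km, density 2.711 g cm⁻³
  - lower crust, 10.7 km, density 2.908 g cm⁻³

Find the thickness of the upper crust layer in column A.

Take the compensation level at the base of the deeper column (depth z_c below the surface of column A) and equate Σ ρ_i t_i down to z_c; mantle fills any gap and the z_c terms cancel.
Column A: 3.07×0.9009 + x×2.851 + 13.6×2.936 + (z_c − 16.67 − x)×3.288
Column B: 1.9×0 + 16.1×2.711 + 10.7×2.908 + (z_c − 1.9 − 26.8)×3.288
The z_c×3.288 term appears on both sides and cancels. Collect the known terms of each column as K = Σ(ρt)_known − 3.288 × (depth of known layers): K_A = 42.695363 − 3.288×16.67 = −12.115597; K_B = 74.7627 − 3.288×(1.9 + 26.8) = −19.6029.
Balance: K_A − x×(3.288 − 2.851) = K_B, so x = (K_A − K_B)/(3.288 − 2.851) = 7.4873/0.437 = 17.1 km.

17.1 km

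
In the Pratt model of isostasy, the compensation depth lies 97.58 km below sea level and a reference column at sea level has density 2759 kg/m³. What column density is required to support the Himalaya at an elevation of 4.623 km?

Pratt balance: ρ_ref D = ρ (D + h).
ρ = ρ_ref D/(D + h) = 2759 × 97.58 km/(97.58 km + 4.623 km) = 2630 kg/m³.

2630 kg/m³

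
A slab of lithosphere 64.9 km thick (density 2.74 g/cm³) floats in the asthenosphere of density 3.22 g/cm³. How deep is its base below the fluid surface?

Draft d = t ρ_obj/ρ_fluid = 64.9 km × 2.74/3.22 = 55.2 km.

55.2 km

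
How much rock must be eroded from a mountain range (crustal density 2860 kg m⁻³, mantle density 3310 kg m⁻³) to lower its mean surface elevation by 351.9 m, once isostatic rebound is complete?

Net drop Δ = e − u = e − e ρ_c/ρ_m = e (ρ_m − ρ_c)/ρ_m.
e = Δ ρ_m/(ρ_m − ρ_c) = 351.9 m × 3310/450 = 2590 m.

2590 m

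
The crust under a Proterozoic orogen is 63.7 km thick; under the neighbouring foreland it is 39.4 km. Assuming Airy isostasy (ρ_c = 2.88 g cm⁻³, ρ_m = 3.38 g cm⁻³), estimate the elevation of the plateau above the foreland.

Excess crust Δ = 63.7 km − 39.4 km = 24.3 km, split between elevation h and root r with h + r = Δ.
Airy balance ρ_c h = (ρ_m − ρ_c) r gives r = h ρ_c/(ρ_m − ρ_c), so h (1 + ρ_c/(ρ_m − ρ_c)) = Δ, i.e. h = Δ (ρ_m − ρ_c)/ρ_m.
h = 24.3 km × 0.5/3.38 = 3.59 km.

3.59 km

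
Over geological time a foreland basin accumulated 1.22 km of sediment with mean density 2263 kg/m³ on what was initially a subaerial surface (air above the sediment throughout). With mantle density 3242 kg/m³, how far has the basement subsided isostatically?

0.852 km

Subaerial load: s = t ρ_sed / ρ_m = 1.22 km × 2263/3242 = 0.852 km.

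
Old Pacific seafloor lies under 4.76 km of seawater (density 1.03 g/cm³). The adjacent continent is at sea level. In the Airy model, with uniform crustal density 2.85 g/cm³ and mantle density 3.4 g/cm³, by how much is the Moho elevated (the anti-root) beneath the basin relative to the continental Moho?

For local isostatic compensation: replacing crust with seawater at the top is compensated by replacing crust with mantle at the base: d (ρ_c − ρ_w) = a (ρ_m − ρ_c).
a = d (ρ_c − ρ_w)/(ρ_m − ρ_c) = 4.76 km × 1.82/0.55 = 15.8 km.

15.8 km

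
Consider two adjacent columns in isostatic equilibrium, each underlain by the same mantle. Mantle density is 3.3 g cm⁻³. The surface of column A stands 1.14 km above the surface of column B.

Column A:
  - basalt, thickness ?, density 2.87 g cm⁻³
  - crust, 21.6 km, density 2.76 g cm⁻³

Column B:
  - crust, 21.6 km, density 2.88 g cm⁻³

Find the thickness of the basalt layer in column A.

Take the compensation level at the base of the deeper column (depth z_c below the surface of column A) and equate Σ ρ_i t_i down to z_c; mantle fills any gap and the z_c terms cancel.
Column A: x×2.87 + 21.6×2.76 + (z_c − 21.6 − x)×3.3
Column B: 1.14×0 + 21.6×2.88 + (z_c − 1.14 − 21.6)×3.3
The z_c×3.3 term appears on both sides and cancels. Collect the known terms of each column as K = Σ(ρt)_known − 3.3 × (depth of known layers): K_A = 59.616 − 3.3×21.6 = −11.664; K_B = 62.208 − 3.3×(1.14 + 21.6) = −12.834.
Balance: K_A − x×(3.3 − 2.87) = K_B, so x = (K_A − K_B)/(3.3 − 2.87) = 1.17/0.43 = 2.72 km.

2.72 km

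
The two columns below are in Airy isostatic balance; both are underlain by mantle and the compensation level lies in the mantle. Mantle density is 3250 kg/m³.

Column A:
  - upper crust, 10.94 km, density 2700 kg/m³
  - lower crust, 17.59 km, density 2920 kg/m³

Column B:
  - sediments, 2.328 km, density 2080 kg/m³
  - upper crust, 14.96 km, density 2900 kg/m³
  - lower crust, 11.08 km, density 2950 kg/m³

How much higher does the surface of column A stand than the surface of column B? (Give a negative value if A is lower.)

For any compensation level in the mantle, the mantle terms cancel and isostasy reduces to e = (Σt_A − Σt_B) − (Σ(ρt)_A − Σ(ρt)_B) / ρ_m.
Σt_A = 28.53 km; Σt_B = 28.368 km; Σ(ρt)_A = 80900.8; Σ(ρt)_B = 80912.24 (in km·kg/m³).
e = (28.53 − 28.368) − (80900.8 − 80912.24) / 3250 = 0.166 km.

0.166 km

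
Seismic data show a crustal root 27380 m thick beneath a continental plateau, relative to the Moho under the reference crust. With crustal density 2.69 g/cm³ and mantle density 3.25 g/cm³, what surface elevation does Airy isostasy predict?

Equating mass per unit area of the two columns: ρ_c h = (ρ_m − ρ_c) r.
h = r (ρ_m − ρ_c) / ρ_c = 27380 m × (3.25 − 2.69) / 2.69 = 5700 m.

5700 m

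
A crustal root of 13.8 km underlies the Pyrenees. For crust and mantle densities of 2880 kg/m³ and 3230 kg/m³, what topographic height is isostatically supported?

Equating mass per unit area of the two columns: ρ_c h = (ρ_m − ρ_c) r.
h = r (ρ_m − ρ_c) / ρ_c = 13.8 km × (3230 − 2880) / 2880 = 1.68 km.

1.68 km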